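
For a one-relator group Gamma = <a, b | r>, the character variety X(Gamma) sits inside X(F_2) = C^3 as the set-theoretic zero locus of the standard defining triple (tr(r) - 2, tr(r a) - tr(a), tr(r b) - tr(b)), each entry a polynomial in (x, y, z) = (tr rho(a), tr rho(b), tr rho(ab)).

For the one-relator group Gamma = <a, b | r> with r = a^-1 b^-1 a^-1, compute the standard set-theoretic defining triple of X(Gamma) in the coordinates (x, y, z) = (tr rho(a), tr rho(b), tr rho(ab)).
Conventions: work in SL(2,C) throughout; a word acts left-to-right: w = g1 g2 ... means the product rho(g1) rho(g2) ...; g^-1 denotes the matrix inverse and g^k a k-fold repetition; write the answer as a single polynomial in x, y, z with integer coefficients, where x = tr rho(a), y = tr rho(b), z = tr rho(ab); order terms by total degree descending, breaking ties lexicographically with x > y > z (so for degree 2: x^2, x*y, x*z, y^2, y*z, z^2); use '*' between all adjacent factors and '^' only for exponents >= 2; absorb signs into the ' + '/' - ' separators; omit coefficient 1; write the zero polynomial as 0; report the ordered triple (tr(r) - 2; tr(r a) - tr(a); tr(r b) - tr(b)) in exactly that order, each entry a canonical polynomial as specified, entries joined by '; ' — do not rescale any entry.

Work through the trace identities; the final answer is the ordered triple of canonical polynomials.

trace(a^-1) = trace(a) = x
reduce: trace(a^-2) = trace(a^-1)*trace(a) - trace(1)   [inverse elimination on a] = x^2 - 2
trace(a^-1 b) = trace(b)*trace(a) - trace(b a)   [inverse elimination on a] = x*y - z
reduce: trace(a^-2 b) = trace(a^-1 b)*trace(a) - trace(a^-1 b a)   [inverse elimination on a] = x^2*y - x*z - y
trace(a^-1 b^-1 a^-1) = trace(a^-2)*trace(b) - trace(a^-2 b)   [inverse elimination on b] = x*z - y
so trace(b a b) = trace(b)*trace(a b) - trace(a) = y*z - x
so trace(b a b a) = trace(a b)*trace(a b) - trace(1)   [split at repeated a] = z^2 - 2
trace(a b a^-1 b) = trace(b a b)*trace(a) - trace(b a b a) = x*y*z - x^2 - z^2 + 2
trace(b a^-1 b^-1 a) = trace(a b a^-1)*trace(b) - trace(a b a^-1 b) = -x*y*z + x^2 + y^2 + z^2 - 2
so trace(a^-1 b^-1 a^-1 b) = trace(b a^-1 b^-1)*trace(a) - trace(b a^-1 b^-1 a) = x*y*z - y^2 - z^2 + 2
assemble the triple (trace(r) - 2; trace(r a) - x; trace(r b) - y)

x*z - y - 2; -x + z; x*y*z - y^2 - z^2 - y + 2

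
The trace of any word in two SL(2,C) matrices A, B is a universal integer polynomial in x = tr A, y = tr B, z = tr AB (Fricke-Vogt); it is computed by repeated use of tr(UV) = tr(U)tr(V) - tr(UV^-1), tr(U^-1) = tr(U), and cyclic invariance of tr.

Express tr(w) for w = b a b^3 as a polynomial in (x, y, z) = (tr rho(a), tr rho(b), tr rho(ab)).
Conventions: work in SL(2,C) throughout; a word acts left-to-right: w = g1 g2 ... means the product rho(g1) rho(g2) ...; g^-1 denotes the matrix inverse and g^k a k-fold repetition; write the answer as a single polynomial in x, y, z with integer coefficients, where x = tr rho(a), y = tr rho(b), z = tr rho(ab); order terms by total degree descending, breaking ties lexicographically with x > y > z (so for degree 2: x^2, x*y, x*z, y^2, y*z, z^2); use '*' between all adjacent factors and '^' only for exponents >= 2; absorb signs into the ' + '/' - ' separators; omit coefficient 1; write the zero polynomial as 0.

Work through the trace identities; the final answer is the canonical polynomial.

y^3*z - x*y^2 - 2*y*z + x

trace(b a b) = trace(b)*trace(a b) - trace(a) = y*z - x
trace(b a b^2) = trace(b)*trace(b a b) - trace(b a) = y^2*z - x*y - z
and trace(b a b^3) = trace(b)*trace(b a b^2) - trace(b a b) = y^3*z - x*y^2 - 2*y*z + x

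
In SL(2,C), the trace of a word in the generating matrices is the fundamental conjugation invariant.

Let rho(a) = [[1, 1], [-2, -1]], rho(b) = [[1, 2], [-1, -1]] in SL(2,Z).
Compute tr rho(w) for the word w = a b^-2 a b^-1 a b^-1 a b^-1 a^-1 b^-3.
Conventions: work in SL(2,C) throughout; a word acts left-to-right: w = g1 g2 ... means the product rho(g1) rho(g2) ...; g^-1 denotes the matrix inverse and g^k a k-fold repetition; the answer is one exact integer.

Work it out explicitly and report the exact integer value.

rho(a) = [[1, 1], [-2, -1]]
... * rho(b^-1) = [[-1, -2], [1, 1]]  ->  [[0, -1], [1, 3]]
... * rho(b^-1) = [[-1, -2], [1, 1]]  ->  [[-1, -1], [2, 1]]
... * rho(a) = [[1, 1], [-2, -1]]  ->  [[1, 0], [0, 1]]
... * rho(b^-1) = [[-1, -2], [1, 1]]  ->  [[-1, -2], [1, 1]]
... * rho(a) = [[1, 1], [-2, -1]]  ->  [[3, 1], [-1, 0]]
... * rho(b^-1) = [[-1, -2], [1, 1]]  ->  [[-2, -5], [1, 2]]
... * rho(a) = [[1, 1], [-2, -1]]  ->  [[8, 3], [-3, -1]]
... * rho(b^-1) = [[-1, -2], [1, 1]]  ->  [[-5, -13], [2, 5]]
... * rho(a^-1) = [[-1, -1], [2, 1]]  ->  [[-21, -8], [8, 3]]
... * rho(b^-1) = [[-1, -2], [1, 1]]  ->  [[13, 34], [-5, -13]]
... * rho(b^-1) = [[-1, -2], [1, 1]]  ->  [[21, 8], [-8, -3]]
... * rho(b^-1) = [[-1, -2], [1, 1]]  ->  [[-13, -34], [5, 13]]
tr = -13 + 13 = 0

0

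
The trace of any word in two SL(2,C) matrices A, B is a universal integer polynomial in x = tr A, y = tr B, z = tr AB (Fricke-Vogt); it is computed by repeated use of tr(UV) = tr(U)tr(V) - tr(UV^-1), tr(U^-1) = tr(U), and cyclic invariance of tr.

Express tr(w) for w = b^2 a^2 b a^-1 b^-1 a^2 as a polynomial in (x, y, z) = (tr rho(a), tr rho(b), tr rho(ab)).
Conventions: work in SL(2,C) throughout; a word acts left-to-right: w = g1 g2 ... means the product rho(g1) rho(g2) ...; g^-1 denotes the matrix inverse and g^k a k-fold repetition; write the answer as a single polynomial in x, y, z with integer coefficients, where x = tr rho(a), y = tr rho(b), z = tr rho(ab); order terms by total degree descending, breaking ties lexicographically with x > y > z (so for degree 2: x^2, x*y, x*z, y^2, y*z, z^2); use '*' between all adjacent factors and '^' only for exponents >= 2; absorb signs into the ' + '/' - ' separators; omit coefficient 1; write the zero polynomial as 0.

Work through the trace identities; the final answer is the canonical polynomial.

-x^3*y^2*z^2 + 2*x^4*y*z + 2*x^2*y^3*z + x^2*y*z^3 - x^5 - 2*x^3*y^2 - x^3*z^2 - x*y^4 - x*y^2*z^2 - 5*x^2*y*z + 5*x^3 + 5*x*y^2 + 2*x*z^2 - y*z - 5*x

so trace(b a b a) = trace(a b) * trace(a b) - trace(1)  (split on a) = z^2 - 2
trace(b a b) = trace(b) * trace(a b) - trace(a)  (reduce the b square) = y*z - x
trace(a^2 b a b) = trace(a) * trace(b a b a) - trace(b a b)  (reduce the a square) = x*z^2 - y*z - x
so trace(b a^2) = trace(a) * trace(b a) - trace(b)  (reduce the a square) = x*z - y
reduce: trace(a^2 b a) = trace(a) * trace(b a^2) - trace(b a)  (reduce the a square) = x^2*z - x*y - z
reduce: trace(a b^2 a^2 b) = trace(b) * trace(a^2 b a b) - trace(a^2 b a)  (reduce the b square) = x*y*z^2 - x^2*z - y^2*z + z
so trace(a^2) = trace(a) * trace(a) - trace(1)  (reduce the a square) = x^2 - 2
so trace(b a^2 b) = trace(b) * trace(a^2 b) - trace(a^2)  (reduce the b square) = x*y*z - x^2 - y^2 + 2
trace(a^2 b a^2 b) = trace(a) * trace(b a^2 b a) - trace(b a^2 b)  (reduce the a square) = x^2*z^2 - 2*x*y*z + y^2 - 2
trace(a^2 b a^2) = trace(a) * trace(b a^3) - trace(b a^2)  (reduce the a square) = x^3*z - x^2*y - 2*x*z + y
trace(a^2 b^2 a^2 b) = trace(b) * trace(a^2 b a^2 b) - trace(a^2 b a^2)  (reduce the b square) = x^2*y*z^2 - x^3*z - 2*x*y^2*z + x^2*y + y^3 + 2*x*z - 3*y
trace(a^3) = trace(a) * trace(a^2) - trace(a)  (reduce the a square) = x^3 - 3*x
trace(a^4) = trace(a) * trace(a^3) - trace(a^2)  (reduce the a square) = x^4 - 4*x^2 + 2
trace(a^2 b^2 a^2) = trace(b) * trace(a^4 b) - trace(a^4)  (reduce the b square) = x^3*y*z - x^4 - x^2*y^2 - 2*x*y*z + 4*x^2 + y^2 - 2
so trace(b a^2 b^2 a^2 b) = trace(b) * trace(a^2 b^2 a^2 b) - trace(a^2 b^2 a^2)  (reduce the b square) = x^2*y^2*z^2 - 2*x^3*y*z - 2*x*y^3*z + x^4 + 2*x^2*y^2 + y^4 + 4*x*y*z - 4*x^2 - 4*y^2 + 2
so trace(b a b a b a) = trace(b a) * trace(b a b a) - trace(b^-1 a^-1)  (split on b) = z^3 - 3*z
trace(b a b a b) = trace(b) * trace(a b a b) - trace(a b a)  (reduce the b square) = y*z^2 - x*z - y
so trace(b a b a^2 b a) = trace(a) * trace(b a b a b a) - trace(b a b a b)  (reduce the a square) = x*z^3 - y*z^2 - 2*x*z + y
reduce: trace(b a b a^2 b) = trace(b) * trace(a b a^2 b) - trace(a b a^2)  (reduce the b square) = x*y*z^2 - x^2*z - y^2*z + z
reduce: trace(a^2 b a b a^2 b) = trace(a) * trace(b a b a^2 b a) - trace(b a b a^2 b)  (reduce the a square) = x^2*z^3 - 2*x*y*z^2 - x^2*z + y^2*z + x*y - z
reduce: trace(a^2 b a b a) = trace(a) * trace(b a b a^2) - trace(b a b a)  (reduce the a square) = x^2*z^2 - x*y*z - x^2 - z^2 + 2
so trace(a^2 b a b a^2) = trace(a) * trace(a^2 b a b a) - trace(a^2 b a b)  (reduce the a square) = x^3*z^2 - x^2*y*z - x^3 - 2*x*z^2 + y*z + 3*x
reduce: trace(b a^2 b^2 a^2 b a) = trace(b) * trace(a^2 b a b a^2 b) - trace(a^2 b a b a^2)  (reduce the b square) = x^2*y*z^3 - x^3*z^2 - 2*x*y^2*z^2 + y^3*z + x^3 + x*y^2 + 2*x*z^2 - 2*y*z - 3*x
reduce: trace(a^2 b^2 a^2 b a^-1 b) = trace(b a^2 b^2 a^2 b) * trace(a) - trace(b a^2 b^2 a^2 b a)  (eliminate a^-1) = x^3*y^2*z^2 - 2*x^4*y*z - 2*x^2*y^3*z - x^2*y*z^3 + x^5 + 2*x^3*y^2 + x^3*z^2 + x*y^4 + 2*x*y^2*z^2 + 4*x^2*y*z - y^3*z - 5*x^3 - 5*x*y^2 - 2*x*z^2 + 2*y*z + 5*x
so trace(b^2 a^2 b a^-1 b^-1 a^2) = trace(a^2 b^2 a^2 b a^-1) * trace(b) - trace(a^2 b^2 a^2 b a^-1 b)  (eliminate b^-1) = -x^3*y^2*z^2 + 2*x^4*y*z + 2*x^2*y^3*z + x^2*y*z^3 - x^5 - 2*x^3*y^2 - x^3*z^2 - x*y^4 - x*y^2*z^2 - 5*x^2*y*z + 5*x^3 + 5*x*y^2 + 2*x*z^2 - y*z - 5*x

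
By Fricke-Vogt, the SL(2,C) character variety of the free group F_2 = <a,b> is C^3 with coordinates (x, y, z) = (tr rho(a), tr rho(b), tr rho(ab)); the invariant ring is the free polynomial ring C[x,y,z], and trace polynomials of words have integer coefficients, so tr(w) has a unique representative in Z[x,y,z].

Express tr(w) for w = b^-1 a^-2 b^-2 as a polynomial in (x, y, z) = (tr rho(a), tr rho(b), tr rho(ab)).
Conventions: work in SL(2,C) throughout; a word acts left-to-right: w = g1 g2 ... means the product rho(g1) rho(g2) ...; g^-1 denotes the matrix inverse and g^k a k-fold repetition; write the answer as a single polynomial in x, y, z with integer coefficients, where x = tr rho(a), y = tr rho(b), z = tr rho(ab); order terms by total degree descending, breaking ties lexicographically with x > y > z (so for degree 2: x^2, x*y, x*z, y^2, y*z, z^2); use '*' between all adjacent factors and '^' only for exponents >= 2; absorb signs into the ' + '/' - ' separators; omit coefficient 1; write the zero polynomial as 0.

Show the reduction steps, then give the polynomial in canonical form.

x*y^2*z - x^2*y - y^3 - x*z + 3*y

tr(b^-1) = tr(b) = y
tr(b^-2) = tr(b^-1)*tr(b) - tr(1) = y^2 - 2
so tr(b^-3) = tr(b^-2)*tr(b) - tr(b^-1) = y^3 - 3*y
so tr(a b^-1) = tr(a)*tr(b) - tr(a b) = x*y - z
so tr(b^-2 a) = tr(a b^-1)*tr(b) - tr(a) = x*y^2 - y*z - x
reduce: tr(b^-3 a) = tr(b^-2 a)*tr(b) - tr(b^-2 a b) = x*y^3 - y^2*z - 2*x*y + z
so tr(a^-1 b^-3) = tr(b^-3)*tr(a) - tr(b^-3 a) = y^2*z - x*y - z
reduce: tr(b^-1 a^-2 b^-2) = tr(a^-1 b^-3)*tr(a) - tr(a^-1 b^-3 a) = x*y^2*z - x^2*y - y^3 - x*z + 3*y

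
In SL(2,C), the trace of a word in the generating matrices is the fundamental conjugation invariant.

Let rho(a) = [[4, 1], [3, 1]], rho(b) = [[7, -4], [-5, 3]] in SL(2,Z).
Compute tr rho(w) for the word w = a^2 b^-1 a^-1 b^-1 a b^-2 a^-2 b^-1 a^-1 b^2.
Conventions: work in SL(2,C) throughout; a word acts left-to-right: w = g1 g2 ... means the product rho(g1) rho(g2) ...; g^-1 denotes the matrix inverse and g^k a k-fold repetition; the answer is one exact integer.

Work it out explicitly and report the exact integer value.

rho(a) = [[4, 1], [3, 1]]
... * rho(a) = [[4, 1], [3, 1]]  ->  [[19, 5], [15, 4]]
... * rho(b^-1) = [[3, 4], [5, 7]]  ->  [[82, 111], [65, 88]]
... * rho(a^-1) = [[1, -1], [-3, 4]]  ->  [[-251, 362], [-199, 287]]
... * rho(b^-1) = [[3, 4], [5, 7]]  ->  [[1057, 1530], [838, 1213]]
... * rho(a) = [[4, 1], [3, 1]]  ->  [[8818, 2587], [6991, 2051]]
... * rho(b^-1) = [[3, 4], [5, 7]]  ->  [[39389, 53381], [31228, 42321]]
... * rho(b^-1) = [[3, 4], [5, 7]]  ->  [[385072, 531223], [305289, 421159]]
... * rho(a^-1) = [[1, -1], [-3, 4]]  ->  [[-1208597, 1739820], [-958188, 1379347]]
... * rho(a^-1) = [[1, -1], [-3, 4]]  ->  [[-6428057, 8167877], [-5096229, 6475576]]
... * rho(b^-1) = [[3, 4], [5, 7]]  ->  [[21555214, 31462911], [17089193, 24944116]]
... * rho(a^-1) = [[1, -1], [-3, 4]]  ->  [[-72833519, 104296430], [-57743155, 82687271]]
... * rho(b) = [[7, -4], [-5, 3]]  ->  [[-1031316783, 604223366], [-817638440, 479034433]]
... * rho(b) = [[7, -4], [-5, 3]]  ->  [[-10240334311, 5937937230], [-8118641245, 4707657059]]
tr = -10240334311 + 4707657059 = -5532677252

-5532677252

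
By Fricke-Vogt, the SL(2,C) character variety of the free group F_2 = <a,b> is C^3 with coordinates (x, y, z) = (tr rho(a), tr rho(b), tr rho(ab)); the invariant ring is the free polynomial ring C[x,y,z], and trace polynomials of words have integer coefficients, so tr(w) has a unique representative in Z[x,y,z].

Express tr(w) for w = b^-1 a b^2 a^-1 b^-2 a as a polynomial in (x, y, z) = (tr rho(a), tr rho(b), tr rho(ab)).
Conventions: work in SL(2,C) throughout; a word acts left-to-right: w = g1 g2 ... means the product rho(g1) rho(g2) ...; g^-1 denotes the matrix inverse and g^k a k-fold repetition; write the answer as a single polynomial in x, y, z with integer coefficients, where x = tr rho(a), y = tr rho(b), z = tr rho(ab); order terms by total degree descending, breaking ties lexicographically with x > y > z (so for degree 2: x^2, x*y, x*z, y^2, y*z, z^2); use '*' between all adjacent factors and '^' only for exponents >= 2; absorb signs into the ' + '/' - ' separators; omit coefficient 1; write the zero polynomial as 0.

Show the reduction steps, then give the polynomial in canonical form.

-x^2*y^4*z + x^3*y^3 + x*y^5 + 2*x*y^3*z^2 - x^2*y^2*z - y^4*z - y^2*z^3 - 4*x*y^3 + 4*y^2*z + x*y - z

trace(a^2 b) = trace(a)*trace(b a) - trace(b)   [square of a] = x*z - y
trace(a^2) = trace(a)*trace(a) - trace(1)   [square of a] = x^2 - 2
trace(a b^2 a) = trace(b)*trace(a^2 b) - trace(a^2)   [square of b] = x*y*z - x^2 - y^2 + 2
trace(a b^2) = trace(b)*trace(a b) - trace(a)   [square of b] = y*z - x
next, trace(a^2 b^2 a) = trace(a)*trace(a b^2 a) - trace(a b^2)   [square of a] = x^2*y*z - x^3 - x*y^2 - y*z + 3*x
and trace(b a b a) = trace(b a)*trace(b a) - trace(1)   [split at a repeated b] = z^2 - 2
and trace(a b a^2 b) = trace(a)*trace(b a b a) - trace(b a b)   [square of a] = x*z^2 - y*z - x
next, trace(a b a^2) = trace(a)*trace(a b a) - trace(a b)   [square of a] = x^2*z - x*y - z
trace(a^2 b^2 a b) = trace(b)*trace(a b a^2 b) - trace(a b a^2)   [square of b] = x*y*z^2 - x^2*z - y^2*z + z
trace(b^-1 a^2 b^2 a) = trace(a^2 b^2 a)*trace(b) - trace(a^2 b^2 a b)   [inverse elimination on b] = x^2*y^2*z - x^3*y - x*y^3 - x*y*z^2 + x^2*z + 3*x*y - z
next, trace(a^2 b^2 a^-1 b^-1) = trace(b^-1 a^2 b^2)*trace(a) - trace(b^-1 a^2 b^2 a)   [inverse elimination on a] = -x^2*y^2*z + x^3*y + x*y^3 + x*y*z^2 - 4*x*y + z
trace(a b^2 a^-1 b^-2 a) = trace(a^2 b^2 a^-1 b^-1)*trace(b) - trace(a^2 b^2 a^-1)   [inverse elimination on b] = -x^2*y^3*z + x^3*y^2 + x*y^4 + x*y^2*z^2 - 4*x*y^2 + x
and trace(b a b^2 a) = trace(b)*trace(a b a b) - trace(a b a)   [square of b] = y*z^2 - x*z - y
next, trace(b a b^2) = trace(b)*trace(a b^2) - trace(a b)   [square of b] = y^2*z - x*y - z
trace(a b a b^2 a) = trace(a)*trace(b a b^2 a) - trace(b a b^2)   [square of a] = x*y*z^2 - x^2*z - y^2*z + z
next, trace(a b a b a b) = trace(a b)*trace(a b a b) - trace(a^-1 b^-1)   [split at a repeated a] = z^3 - 3*z
next, trace(a b a b^2 a b) = trace(b)*trace(a b a b a b) - trace(a b a b a)   [square of b] = y*z^3 - x*z^2 - 2*y*z + x
trace(a b a b^2 a b^-1) = trace(a b a b^2 a)*trace(b) - trace(a b a b^2 a b)   [inverse elimination on b] = x*y^2*z^2 - x^2*y*z - y^3*z - y*z^3 + x*z^2 + 3*y*z - x
trace(b^-2 a b a b^2 a) = trace(a b a b^2 a b^-1)*trace(b) - trace(a b a b^2 a)   [inverse elimination on b] = x*y^3*z^2 - x^2*y^2*z - y^4*z - y^2*z^3 + x^2*z + 4*y^2*z - x*y - z
and trace(a b^2 a^-1 b^-2 a b) = trace(b^-2 a b a b^2)*trace(a) - trace(b^-2 a b a b^2 a)   [inverse elimination on a] = -x*y^3*z^2 + x^2*y^2*z + y^4*z + y^2*z^3 - 4*y^2*z + z
trace(b^-1 a b^2 a^-1 b^-2 a) = trace(a b^2 a^-1 b^-2 a)*trace(b) - trace(a b^2 a^-1 b^-2 a b)   [inverse elimination on b] = -x^2*y^4*z + x^3*y^3 + x*y^5 + 2*x*y^3*z^2 - x^2*y^2*z - y^4*z - y^2*z^3 - 4*x*y^3 + 4*y^2*z + x*y - z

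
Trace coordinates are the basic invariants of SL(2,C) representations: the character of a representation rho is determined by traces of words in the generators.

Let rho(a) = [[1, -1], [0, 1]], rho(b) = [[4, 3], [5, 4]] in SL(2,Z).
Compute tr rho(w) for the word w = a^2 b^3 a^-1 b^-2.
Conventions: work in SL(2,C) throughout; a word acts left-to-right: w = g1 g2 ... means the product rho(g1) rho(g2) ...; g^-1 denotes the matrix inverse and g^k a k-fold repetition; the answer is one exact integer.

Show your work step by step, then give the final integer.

rho(a) = [[1, -1], [0, 1]]
... * rho(a) = [[1, -1], [0, 1]]  ->  [[1, -2], [0, 1]]
... * rho(b) = [[4, 3], [5, 4]]  ->  [[-6, -5], [5, 4]]
... * rho(b) = [[4, 3], [5, 4]]  ->  [[-49, -38], [40, 31]]
... * rho(b) = [[4, 3], [5, 4]]  ->  [[-386, -299], [315, 244]]
... * rho(a^-1) = [[1, 1], [0, 1]]  ->  [[-386, -685], [315, 559]]
... * rho(b^-1) = [[4, -3], [-5, 4]]  ->  [[1881, -1582], [-1535, 1291]]
... * rho(b^-1) = [[4, -3], [-5, 4]]  ->  [[15434, -11971], [-12595, 9769]]
tr = 15434 + 9769 = 25203

25203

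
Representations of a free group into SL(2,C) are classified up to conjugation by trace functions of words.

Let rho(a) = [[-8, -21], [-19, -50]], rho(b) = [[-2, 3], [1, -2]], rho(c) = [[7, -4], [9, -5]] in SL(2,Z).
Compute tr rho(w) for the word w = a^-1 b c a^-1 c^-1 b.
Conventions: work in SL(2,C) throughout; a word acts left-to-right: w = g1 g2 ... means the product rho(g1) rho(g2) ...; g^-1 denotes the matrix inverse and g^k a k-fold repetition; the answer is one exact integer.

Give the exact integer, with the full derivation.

302135

rho(a^-1) = [[-50, 21], [19, -8]]
... * rho(b) = [[-2, 3], [1, -2]]  ->  [[121, -192], [-46, 73]]
... * rho(c) = [[7, -4], [9, -5]]  ->  [[-881, 476], [335, -181]]
... * rho(a^-1) = [[-50, 21], [19, -8]]  ->  [[53094, -22309], [-20189, 8483]]
... * rho(c^-1) = [[-5, 4], [-9, 7]]  ->  [[-64689, 56213], [24598, -21375]]
... * rho(b) = [[-2, 3], [1, -2]]  ->  [[185591, -306493], [-70571, 116544]]
tr = 185591 + 116544 = 302135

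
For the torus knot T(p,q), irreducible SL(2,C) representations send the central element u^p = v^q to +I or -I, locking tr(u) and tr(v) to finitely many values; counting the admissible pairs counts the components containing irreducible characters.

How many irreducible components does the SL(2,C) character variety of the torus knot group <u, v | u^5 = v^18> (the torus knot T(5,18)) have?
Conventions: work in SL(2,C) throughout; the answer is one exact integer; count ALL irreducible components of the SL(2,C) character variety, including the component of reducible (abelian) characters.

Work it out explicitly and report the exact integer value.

In the torus knot group T(5,18), u^5 = v^18 is central, so an irreducible representation sends it to +I or -I (Schur).
This locks tr(u) to 2*cos(pi*alpha/5), alpha in 1..4, and tr(v) to 2*cos(pi*beta/18), beta in 1..17, on each component of irreducible characters.
u^5 = (-1)^alpha I and v^18 = (-1)^beta I must agree, so alpha and beta have equal parity.
Enumerate parity-matched pairs: 2*9 odd-odd plus 2*8 even-even gives 34.
Total: 34 irreducible-character components + 1 reducible (abelian) component = 35.

35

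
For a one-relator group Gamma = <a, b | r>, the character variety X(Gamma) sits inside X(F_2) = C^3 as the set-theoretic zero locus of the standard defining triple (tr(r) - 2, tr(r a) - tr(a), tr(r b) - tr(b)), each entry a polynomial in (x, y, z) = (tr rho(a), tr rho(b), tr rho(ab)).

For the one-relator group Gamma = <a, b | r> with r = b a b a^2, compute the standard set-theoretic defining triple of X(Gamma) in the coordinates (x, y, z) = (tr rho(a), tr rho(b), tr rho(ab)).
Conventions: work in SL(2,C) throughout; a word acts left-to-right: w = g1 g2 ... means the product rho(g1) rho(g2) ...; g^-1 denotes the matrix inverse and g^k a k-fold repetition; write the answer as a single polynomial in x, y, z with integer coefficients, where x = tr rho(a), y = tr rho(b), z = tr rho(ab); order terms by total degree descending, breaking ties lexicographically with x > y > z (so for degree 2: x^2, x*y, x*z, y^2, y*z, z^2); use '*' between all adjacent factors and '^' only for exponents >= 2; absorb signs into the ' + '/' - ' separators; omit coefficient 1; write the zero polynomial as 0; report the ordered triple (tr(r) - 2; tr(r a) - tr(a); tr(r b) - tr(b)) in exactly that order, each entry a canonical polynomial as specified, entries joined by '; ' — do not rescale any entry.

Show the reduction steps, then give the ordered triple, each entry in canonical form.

tr(b a b a) = tr(a b)*tr(a b) - tr(1)  (split on a) = z^2 - 2
so tr(b a b) = tr(b)*tr(a b) - tr(a)  (reduce the b square) = y*z - x
tr(b a b a^2) = tr(a)*tr(b a b a) - tr(b a b)  (reduce the a square) = x*z^2 - y*z - x
so tr(b a b a^3) = tr(a)*tr(b a b a^2) - tr(b a b a)   [square of a] = x^2*z^2 - x*y*z - x^2 - z^2 + 2
reduce: tr(a b a) = tr(a)*tr(b a) - tr(b)  (reduce the a square) = x*z - y
so tr(b^2 a b a) = tr(b)*tr(a b a b) - tr(a b a)  (reduce the b square) = y*z^2 - x*z - y
tr(b^2 a b) = tr(b)*tr(b a b) - tr(b a)  (reduce the b square) = y^2*z - x*y - z
tr(b a b a^2 b) = tr(a)*tr(b^2 a b a) - tr(b^2 a b)  (reduce the a square) = x*y*z^2 - x^2*z - y^2*z + z
assemble the triple (tr(r) - 2; tr(r a) - x; tr(r b) - y)

x*z^2 - y*z - x - 2; x^2*z^2 - x*y*z - x^2 - z^2 - x + 2; x*y*z^2 - x^2*z - y^2*z - y + z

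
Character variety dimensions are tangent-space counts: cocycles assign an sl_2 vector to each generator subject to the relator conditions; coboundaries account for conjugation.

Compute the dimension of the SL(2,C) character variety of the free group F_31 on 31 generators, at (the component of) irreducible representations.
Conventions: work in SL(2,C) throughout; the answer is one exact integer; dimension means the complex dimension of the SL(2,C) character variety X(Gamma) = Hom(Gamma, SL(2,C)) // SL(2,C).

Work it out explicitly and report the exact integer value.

The free group F_31: 31 generators, no relators.
A cocycle picks one sl_2 vector per generator freely, giving dim Z^1 = 3*31 = 93.
dim B^1 = 3: the coboundary map is injective because an irreducible image has centralizer 0 in sl_2.
dim X = dim H^1 = dim Z^1 - dim B^1 = 93 - 3 = 90.

90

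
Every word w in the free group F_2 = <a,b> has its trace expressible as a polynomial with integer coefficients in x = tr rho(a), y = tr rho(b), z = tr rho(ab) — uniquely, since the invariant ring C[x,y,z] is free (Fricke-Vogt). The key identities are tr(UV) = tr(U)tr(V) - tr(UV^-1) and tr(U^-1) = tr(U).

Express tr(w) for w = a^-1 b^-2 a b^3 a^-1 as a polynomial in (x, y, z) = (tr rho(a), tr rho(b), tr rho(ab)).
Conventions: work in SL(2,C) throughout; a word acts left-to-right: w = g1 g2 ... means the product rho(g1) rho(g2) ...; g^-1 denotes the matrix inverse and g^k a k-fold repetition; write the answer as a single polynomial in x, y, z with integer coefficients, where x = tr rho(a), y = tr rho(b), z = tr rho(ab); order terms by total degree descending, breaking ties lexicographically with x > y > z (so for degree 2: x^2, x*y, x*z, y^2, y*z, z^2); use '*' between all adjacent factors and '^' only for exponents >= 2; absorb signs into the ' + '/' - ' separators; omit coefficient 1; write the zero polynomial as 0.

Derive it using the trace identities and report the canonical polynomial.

-x^2*y^4*z + x^3*y^3 + x*y^5 + x*y^3*z^2 + x^2*y^2*z - x^3*y - 5*x*y^3 - x*y*z^2 + 5*x*y - z

next, tr(a^2 b) = tr(a)*tr(b a) - tr(b) = x*z - y
tr(a^2) = tr(a)*tr(a) - tr(1) = x^2 - 2
tr(a^2 b^2) = tr(b)*tr(a^2 b) - tr(a^2) = x*y*z - x^2 - y^2 + 2
tr(a b^3 a) = tr(b)*tr(a^2 b^2) - tr(a^2 b) = x*y^2*z - x^2*y - y^3 - x*z + 3*y
tr(a b a b) = tr(b a)*tr(b a) - tr(1) = z^2 - 2
tr(b a b a b) = tr(b)*tr(a b a b) - tr(a b a) = y*z^2 - x*z - y
tr(a b^3 a b) = tr(b)*tr(b a b a b) - tr(b a b a) = y^2*z^2 - x*y*z - y^2 - z^2 + 2
and tr(a b^3 a b^-1) = tr(a b^3 a)*tr(b) - tr(a b^3 a b) = x*y^3*z - x^2*y^2 - y^4 - y^2*z^2 + 4*y^2 + z^2 - 2
tr(b^-2 a b^3 a) = tr(a b^3 a b^-1)*tr(b) - tr(a b^3 a) = x*y^4*z - x^2*y^3 - y^5 - y^3*z^2 - x*y^2*z + x^2*y + 5*y^3 + y*z^2 + x*z - 5*y
tr(a^-1 b^-2 a b^3) = tr(b^-2 a b^3)*tr(a) - tr(b^-2 a b^3 a) = -x*y^4*z + x^2*y^3 + y^5 + y^3*z^2 + x*y^2*z - x^2*y - 5*y^3 - y*z^2 + 5*y
and tr(a^-1 b^-2 a b^3 a^-1) = tr(a^-1 b^-2 a b^3)*tr(a) - tr(a^-1 b^-2 a b^3 a) = -x^2*y^4*z + x^3*y^3 + x*y^5 + x*y^3*z^2 + x^2*y^2*z - x^3*y - 5*x*y^3 - x*y*z^2 + 5*x*y - z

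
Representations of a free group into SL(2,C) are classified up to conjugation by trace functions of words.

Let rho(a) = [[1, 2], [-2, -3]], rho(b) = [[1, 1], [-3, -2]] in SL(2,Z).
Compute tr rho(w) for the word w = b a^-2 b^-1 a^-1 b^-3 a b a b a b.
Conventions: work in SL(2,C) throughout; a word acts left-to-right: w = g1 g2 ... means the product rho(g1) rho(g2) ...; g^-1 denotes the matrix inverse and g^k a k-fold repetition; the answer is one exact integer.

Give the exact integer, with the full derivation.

rho(b) = [[1, 1], [-3, -2]]
... * rho(a^-1) = [[-3, -2], [2, 1]]  ->  [[-1, -1], [5, 4]]
... * rho(a^-1) = [[-3, -2], [2, 1]]  ->  [[1, 1], [-7, -6]]
... * rho(b^-1) = [[-2, -1], [3, 1]]  ->  [[1, 0], [-4, 1]]
... * rho(a^-1) = [[-3, -2], [2, 1]]  ->  [[-3, -2], [14, 9]]
... * rho(b^-1) = [[-2, -1], [3, 1]]  ->  [[0, 1], [-1, -5]]
... * rho(b^-1) = [[-2, -1], [3, 1]]  ->  [[3, 1], [-13, -4]]
... * rho(b^-1) = [[-2, -1], [3, 1]]  ->  [[-3, -2], [14, 9]]
... * rho(a) = [[1, 2], [-2, -3]]  ->  [[1, 0], [-4, 1]]
... * rho(b) = [[1, 1], [-3, -2]]  ->  [[1, 1], [-7, -6]]
... * rho(a) = [[1, 2], [-2, -3]]  ->  [[-1, -1], [5, 4]]
... * rho(b) = [[1, 1], [-3, -2]]  ->  [[2, 1], [-7, -3]]
... * rho(a) = [[1, 2], [-2, -3]]  ->  [[0, 1], [-1, -5]]
... * rho(b) = [[1, 1], [-3, -2]]  ->  [[-3, -2], [14, 9]]
tr = -3 + 9 = 6

6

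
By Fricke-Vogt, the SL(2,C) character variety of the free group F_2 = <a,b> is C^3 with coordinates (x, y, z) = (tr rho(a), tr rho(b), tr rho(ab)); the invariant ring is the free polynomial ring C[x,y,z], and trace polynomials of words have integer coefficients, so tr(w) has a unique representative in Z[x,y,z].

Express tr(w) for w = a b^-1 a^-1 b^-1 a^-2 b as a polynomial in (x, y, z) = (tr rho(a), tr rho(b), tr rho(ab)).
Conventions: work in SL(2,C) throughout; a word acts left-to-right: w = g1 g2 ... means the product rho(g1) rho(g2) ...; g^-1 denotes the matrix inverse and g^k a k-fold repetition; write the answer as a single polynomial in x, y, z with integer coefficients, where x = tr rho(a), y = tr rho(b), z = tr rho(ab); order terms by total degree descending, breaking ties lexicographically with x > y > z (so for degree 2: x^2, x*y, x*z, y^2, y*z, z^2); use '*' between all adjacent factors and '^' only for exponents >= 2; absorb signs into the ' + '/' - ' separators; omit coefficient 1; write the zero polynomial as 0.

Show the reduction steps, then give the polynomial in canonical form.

-x^2*y*z^2 + x^3*z + x*y^2*z + x*z^3 - 3*x*z - y

trace(a^-1) = trace(a) = x
and trace(a b a) = trace(a) * trace(b a) - trace(b)  (reduce the a square) = x*z - y
trace(b a b a) = trace(b a) * trace(b a) - trace(1)  (split on b) = z^2 - 2
next, trace(b a b) = trace(b) * trace(a b) - trace(a)  (reduce the b square) = y*z - x
trace(a b a b a) = trace(a) * trace(b a b a) - trace(b a b)  (reduce the a square) = x*z^2 - y*z - x
and trace(a b a b a b) = trace(a b) * trace(a b a b) - trace(a^-1 b^-1)  (split on a) = z^3 - 3*z
trace(b^-1 a b a b a) = trace(a b a b a) * trace(b) - trace(a b a b a b)  (eliminate b^-1) = x*y*z^2 - y^2*z - z^3 - x*y + 3*z
next, trace(b a b a^-1 b^-1 a) = trace(b^-1 a b a b) * trace(a) - trace(b^-1 a b a b a)  (eliminate a^-1) = -x*y*z^2 + x^2*z + y^2*z + z^3 - 3*z
trace(a^-1 b^-1 a^-1 b a b) = trace(b a b a^-1 b^-1) * trace(a) - trace(b a b a^-1 b^-1 a)  (eliminate a^-1) = x*y*z^2 - x^2*z - y^2*z - z^3 + x*y + 3*z
and trace(b a b^-1 a^-1 b^-1 a^-1) = trace(a^-1 b^-1 a^-1 b a) * trace(b) - trace(a^-1 b^-1 a^-1 b a b)  (eliminate b^-1) = -x*y*z^2 + x^2*z + y^2*z + z^3 - 3*z
and trace(a b^-1 a^-1 b^-1 a^-2 b) = trace(b a b^-1 a^-1 b^-1 a^-1) * trace(a) - trace(b a b^-1 a^-1 b^-1)  (eliminate a^-1) = -x^2*y*z^2 + x^3*z + x*y^2*z + x*z^3 - 3*x*z - y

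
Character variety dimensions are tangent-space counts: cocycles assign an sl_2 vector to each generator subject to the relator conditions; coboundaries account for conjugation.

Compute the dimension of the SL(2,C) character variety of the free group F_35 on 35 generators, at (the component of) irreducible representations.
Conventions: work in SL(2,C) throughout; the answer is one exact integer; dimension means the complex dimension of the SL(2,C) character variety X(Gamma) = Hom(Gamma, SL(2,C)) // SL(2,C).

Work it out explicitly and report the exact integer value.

Here Gamma is free of rank 35 — no relator constrains a cocycle.
So Z^1 = (sl_2)^35 in full: dim Z^1 = 105.
At an irreducible rho the centralizer of the image in sl_2 is 0, so the coboundary map sl_2 -> Z^1 is injective: dim B^1 = 3.
dim X = dim H^1 = dim Z^1 - dim B^1 = 105 - 3 = 102.

102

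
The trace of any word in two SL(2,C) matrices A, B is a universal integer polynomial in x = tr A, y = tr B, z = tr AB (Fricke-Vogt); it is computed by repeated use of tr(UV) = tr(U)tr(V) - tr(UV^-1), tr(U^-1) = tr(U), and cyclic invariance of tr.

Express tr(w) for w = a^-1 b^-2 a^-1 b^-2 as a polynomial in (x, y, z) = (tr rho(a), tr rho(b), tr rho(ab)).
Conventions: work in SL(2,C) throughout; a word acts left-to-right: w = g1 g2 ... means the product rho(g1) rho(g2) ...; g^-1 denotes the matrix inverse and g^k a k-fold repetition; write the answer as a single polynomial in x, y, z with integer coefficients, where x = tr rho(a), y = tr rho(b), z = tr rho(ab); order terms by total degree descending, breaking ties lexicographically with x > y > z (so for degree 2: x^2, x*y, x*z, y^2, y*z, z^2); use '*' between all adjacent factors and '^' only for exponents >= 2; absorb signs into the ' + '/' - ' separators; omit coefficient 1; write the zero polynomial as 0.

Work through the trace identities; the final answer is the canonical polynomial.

use: trace(b^-1) = trace(b) = y
apply: trace(b^-2) = trace(b^-1) * trace(b) - trace(1) = y^2 - 2
use: trace(b^-1 a) = trace(a) * trace(b) - trace(a b) = x*y - z
trace(b^-2 a) = trace(b^-1 a) * trace(b) - trace(b^-1 a b) = x*y^2 - y*z - x
use: trace(a^-1 b^-2) = trace(b^-2) * trace(a) - trace(b^-2 a) = y*z - x
use: trace(b^-3 a^-1) = trace(a^-1 b^-2) * trace(b) - trace(a^-1 b^-1) = y^2*z - x*y - z
trace(b^-2 a^-1 b^-2) = trace(b^-3 a^-1) * trace(b) - trace(b^-3 a^-1 b) = y^3*z - x*y^2 - 2*y*z + x
use: trace(b a b a) = trace(a b) * trace(a b) - trace(1) = z^2 - 2
trace(a^-1 b a b) = trace(b a b) * trace(a) - trace(b a b a) = x*y*z - x^2 - z^2 + 2
apply: trace(a b^-1 a^-1 b) = trace(a^-1 b a) * trace(b) - trace(a^-1 b a b) = -x*y*z + x^2 + y^2 + z^2 - 2
use: trace(b^-1 a^-1 b^-1 a) = trace(a b^-1 a^-1) * trace(b) - trace(a b^-1 a^-1 b) = x*y*z - x^2 - z^2 + 2
trace(b^-1 a b^-2 a^-1) = trace(b^-1 a^-1 b^-1 a) * trace(b) - trace(b^-1 a^-1 b^-1 a b) = x*y^2*z - x^2*y - y*z^2 + y
use: trace(b^-2 a^-1 b^-2 a) = trace(b^-1 a b^-2 a^-1) * trace(b) - trace(b^-1 a b^-2 a^-1 b) = x*y^3*z - x^2*y^2 - y^2*z^2 + 2
trace(a^-1 b^-2 a^-1 b^-2) = trace(b^-2 a^-1 b^-2) * trace(a) - trace(b^-2 a^-1 b^-2 a) = y^2*z^2 - 2*x*y*z + x^2 - 2

y^2*z^2 - 2*x*y*z + x^2 - 2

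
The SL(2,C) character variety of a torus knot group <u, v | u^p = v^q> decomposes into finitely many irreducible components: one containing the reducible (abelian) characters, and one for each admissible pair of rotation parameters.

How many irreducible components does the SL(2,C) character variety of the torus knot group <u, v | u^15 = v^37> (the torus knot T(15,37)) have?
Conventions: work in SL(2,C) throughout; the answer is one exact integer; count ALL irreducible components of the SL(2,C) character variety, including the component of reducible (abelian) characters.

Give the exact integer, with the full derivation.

253

Gamma = < u, v | u^15 = v^37 > (torus knot T(15,37)); the central element u^15 = v^37 acts as +I or -I in any irreducible SL(2,C) representation.
So on each irreducible component the traces are pinned: tr(u) = 2*cos(pi*alpha/15) with 1 <= alpha <= 14, tr(v) = 2*cos(pi*beta/37) with 1 <= beta <= 36.
The two central values (-1)^alpha I and (-1)^beta I must be the same matrix, so alpha and beta share a parity.
Counting: 7 odd alphas x 18 odd betas + 7 even alphas x 18 even betas = 126 + 126 = 252.
That is 252 components of irreducible characters, and with the reducible (abelian) component the total is 253.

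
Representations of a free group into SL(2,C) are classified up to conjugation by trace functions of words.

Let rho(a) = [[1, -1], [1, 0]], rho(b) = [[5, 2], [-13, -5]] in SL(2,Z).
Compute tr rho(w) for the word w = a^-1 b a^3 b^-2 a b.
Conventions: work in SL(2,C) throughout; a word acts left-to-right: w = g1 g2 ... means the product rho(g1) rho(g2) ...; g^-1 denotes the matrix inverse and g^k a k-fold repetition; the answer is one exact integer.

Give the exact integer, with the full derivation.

rho(a^-1) = [[0, 1], [-1, 1]]
... * rho(b) = [[5, 2], [-13, -5]]  ->  [[-13, -5], [-18, -7]]
... * rho(a) = [[1, -1], [1, 0]]  ->  [[-18, 13], [-25, 18]]
... * rho(a) = [[1, -1], [1, 0]]  ->  [[-5, 18], [-7, 25]]
... * rho(a) = [[1, -1], [1, 0]]  ->  [[13, 5], [18, 7]]
... * rho(b^-1) = [[-5, -2], [13, 5]]  ->  [[0, -1], [1, -1]]
... * rho(b^-1) = [[-5, -2], [13, 5]]  ->  [[-13, -5], [-18, -7]]
... * rho(a) = [[1, -1], [1, 0]]  ->  [[-18, 13], [-25, 18]]
... * rho(b) = [[5, 2], [-13, -5]]  ->  [[-259, -101], [-359, -140]]
tr = -259 + -140 = -399

-399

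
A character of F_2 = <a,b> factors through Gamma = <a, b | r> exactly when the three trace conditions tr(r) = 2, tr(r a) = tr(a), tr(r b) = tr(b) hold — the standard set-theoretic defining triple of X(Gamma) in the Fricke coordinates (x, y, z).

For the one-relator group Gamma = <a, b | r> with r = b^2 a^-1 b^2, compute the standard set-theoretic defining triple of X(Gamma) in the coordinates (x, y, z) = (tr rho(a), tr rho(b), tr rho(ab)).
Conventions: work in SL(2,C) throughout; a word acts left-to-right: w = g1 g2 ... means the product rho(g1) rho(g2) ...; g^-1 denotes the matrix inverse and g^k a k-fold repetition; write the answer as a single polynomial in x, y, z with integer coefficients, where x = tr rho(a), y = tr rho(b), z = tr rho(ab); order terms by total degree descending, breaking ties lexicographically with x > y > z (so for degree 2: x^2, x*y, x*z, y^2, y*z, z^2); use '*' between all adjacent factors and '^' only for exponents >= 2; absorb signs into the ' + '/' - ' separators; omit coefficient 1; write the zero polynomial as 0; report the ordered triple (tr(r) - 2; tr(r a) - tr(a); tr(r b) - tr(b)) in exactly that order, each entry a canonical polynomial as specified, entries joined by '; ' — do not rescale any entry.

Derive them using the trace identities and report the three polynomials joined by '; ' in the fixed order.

x*y^4 - y^3*z - 3*x*y^2 + 2*y*z + x - 2; x*y^3*z - x^2*y^2 - y^2*z^2 - x + 2; x*y^5 - y^4*z - 4*x*y^3 + 3*y^2*z + 3*x*y - y - z

tr(b^2) = tr(b)*tr(b) - tr(1) = y^2 - 2
tr(b^3) = tr(b)*tr(b^2) - tr(b) = y^3 - 3*y
tr(b^4) = tr(b)*tr(b^3) - tr(b^2) = y^4 - 4*y^2 + 2
tr(a b^2) = tr(b)*tr(a b) - tr(a) = y*z - x
tr(b a b^2) = tr(b)*tr(a b^2) - tr(a b) = y^2*z - x*y - z
tr(b^4 a) = tr(b)*tr(b a b^2) - tr(b a b) = y^3*z - x*y^2 - 2*y*z + x
tr(b^2 a^-1 b^2) = tr(b^4)*tr(a) - tr(b^4 a) = x*y^4 - y^3*z - 3*x*y^2 + 2*y*z + x
tr(a b a b) = tr(a b)*tr(a b) - tr(1)  (split on a) = z^2 - 2
tr(a b a) = tr(a)*tr(b a) - tr(b)  (reduce the a square) = x*z - y
tr(a b^2 a b) = tr(b)*tr(a b a b) - tr(a b a)  (reduce the b square) = y*z^2 - x*z - y
tr(a b^2 a) = tr(a)*tr(b^2 a) - tr(b^2)  (reduce the a square) = x*y*z - x^2 - y^2 + 2
tr(b^2 a b^2 a) = tr(b)*tr(a b^2 a b) - tr(a b^2 a)  (reduce the b square) = y^2*z^2 - 2*x*y*z + x^2 - 2
tr(b^2 a^-1 b^2 a) = tr(b^2 a b^2)*tr(a) - tr(b^2 a b^2 a)  (eliminate a^-1) = x*y^3*z - x^2*y^2 - y^2*z^2 + 2
tr(b^5) = tr(b)*tr(b^4) - tr(b^3) = y^5 - 5*y^3 + 5*y
tr(b^5 a) = tr(b)*tr(b^2 a b^2) - tr(b^2 a b) = y^4*z - x*y^3 - 3*y^2*z + 2*x*y + z
tr(b^2 a^-1 b^3) = tr(b^5)*tr(a) - tr(b^5 a) = x*y^5 - y^4*z - 4*x*y^3 + 3*y^2*z + 3*x*y - z
assemble the triple (tr(r) - 2; tr(r a) - x; tr(r b) - y)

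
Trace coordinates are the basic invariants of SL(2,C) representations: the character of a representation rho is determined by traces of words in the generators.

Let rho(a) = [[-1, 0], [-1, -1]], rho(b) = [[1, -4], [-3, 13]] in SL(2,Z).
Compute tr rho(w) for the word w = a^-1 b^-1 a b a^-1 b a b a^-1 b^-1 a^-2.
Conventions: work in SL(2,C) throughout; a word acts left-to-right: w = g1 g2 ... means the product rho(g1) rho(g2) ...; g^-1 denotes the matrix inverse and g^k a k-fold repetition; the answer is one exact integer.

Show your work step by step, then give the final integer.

-5690

rho(a^-1) = [[-1, 0], [1, -1]]
... * rho(b^-1) = [[13, 4], [3, 1]]  ->  [[-13, -4], [10, 3]]
... * rho(a) = [[-1, 0], [-1, -1]]  ->  [[17, 4], [-13, -3]]
... * rho(b) = [[1, -4], [-3, 13]]  ->  [[5, -16], [-4, 13]]
... * rho(a^-1) = [[-1, 0], [1, -1]]  ->  [[-21, 16], [17, -13]]
... * rho(b) = [[1, -4], [-3, 13]]  ->  [[-69, 292], [56, -237]]
... * rho(a) = [[-1, 0], [-1, -1]]  ->  [[-223, -292], [181, 237]]
... * rho(b) = [[1, -4], [-3, 13]]  ->  [[653, -2904], [-530, 2357]]
... * rho(a^-1) = [[-1, 0], [1, -1]]  ->  [[-3557, 2904], [2887, -2357]]
... * rho(b^-1) = [[13, 4], [3, 1]]  ->  [[-37529, -11324], [30460, 9191]]
... * rho(a^-1) = [[-1, 0], [1, -1]]  ->  [[26205, 11324], [-21269, -9191]]
... * rho(a^-1) = [[-1, 0], [1, -1]]  ->  [[-14881, -11324], [12078, 9191]]
tr = -14881 + 9191 = -5690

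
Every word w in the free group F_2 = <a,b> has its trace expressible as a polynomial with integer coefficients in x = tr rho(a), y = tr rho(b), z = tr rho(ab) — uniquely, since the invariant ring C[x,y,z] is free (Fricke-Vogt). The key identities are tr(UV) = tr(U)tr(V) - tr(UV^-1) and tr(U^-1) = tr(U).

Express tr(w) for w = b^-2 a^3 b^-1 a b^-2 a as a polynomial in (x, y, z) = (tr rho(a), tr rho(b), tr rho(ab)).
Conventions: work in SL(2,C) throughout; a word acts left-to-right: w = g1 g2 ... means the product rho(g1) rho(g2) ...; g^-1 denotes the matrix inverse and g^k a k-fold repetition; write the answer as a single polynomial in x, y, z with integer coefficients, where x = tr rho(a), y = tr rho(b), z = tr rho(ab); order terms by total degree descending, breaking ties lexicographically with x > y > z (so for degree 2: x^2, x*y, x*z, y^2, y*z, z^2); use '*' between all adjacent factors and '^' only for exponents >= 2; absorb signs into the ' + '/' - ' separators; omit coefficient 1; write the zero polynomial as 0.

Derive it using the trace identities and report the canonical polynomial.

trace(a^2) = trace(a) trace(a) - trace(1) = x^2 - 2
apply: trace(a^3) = trace(a) trace(a^2) - trace(a) = x^3 - 3*x
apply: trace(a^4) = trace(a) trace(a^3) - trace(a^2) = x^4 - 4*x^2 + 2
trace(a^5) = trace(a) trace(a^4) - trace(a^3) = x^5 - 5*x^3 + 5*x
use: trace(a b a) = trace(a) trace(b a) - trace(b) = x*z - y
apply: trace(b a^3) = trace(a) trace(a b a) - trace(a b) = x^2*z - x*y - z
apply: trace(a^2 b a^2) = trace(a) trace(b a^3) - trace(b a^2) = x^3*z - x^2*y - 2*x*z + y
trace(a^5 b) = trace(a) trace(a^2 b a^2) - trace(a^2 b a) = x^4*z - x^3*y - 3*x^2*z + 2*x*y + z
trace(a b^-1 a^4) = trace(a^5) trace(b) - trace(a^5 b) = x^5*y - x^4*z - 4*x^3*y + 3*x^2*z + 3*x*y - z
trace(b a b a) = trace(a b) trace(a b) - trace(1)   [split at repeated a] = z^2 - 2
apply: trace(b a b) = trace(b) trace(a b) - trace(a) = y*z - x
trace(a b a b a) = trace(a) trace(b a b a) - trace(b a b) = x*z^2 - y*z - x
trace(b a b a^3) = trace(a) trace(a b a b a) - trace(a b a b) = x^2*z^2 - x*y*z - x^2 - z^2 + 2
trace(a^4 b a b) = trace(a) trace(b a b a^3) - trace(b a b a^2) = x^3*z^2 - x^2*y*z - x^3 - 2*x*z^2 + y*z + 3*x
apply: trace(a b^-1 a^4 b) = trace(a^4 b a) trace(b) - trace(a^4 b a b) = x^4*y*z - x^3*y^2 - x^3*z^2 - 2*x^2*y*z + x^3 + 2*x*y^2 + 2*x*z^2 - 3*x
trace(a^3 b^-1 a b^-1 a) = trace(a b^-1 a^4) trace(b) - trace(a b^-1 a^4 b) = x^5*y^2 - 2*x^4*y*z - 3*x^3*y^2 + x^3*z^2 + 5*x^2*y*z - x^3 + x*y^2 - 2*x*z^2 - y*z + 3*x
trace(a b^-1 a b a^3) = trace(a b a^4) trace(b) - trace(a b a^4 b) = x^4*y*z - x^3*y^2 - x^3*z^2 - 2*x^2*y*z + x^3 + 2*x*y^2 + 2*x*z^2 - 3*x
trace(b^2) = trace(b) trace(b) - trace(1) = y^2 - 2
trace(a b^2 a) = trace(a) trace(b^2 a) - trace(b^2) = x*y*z - x^2 - y^2 + 2
trace(b a^3 b) = trace(a) trace(a b^2 a) - trace(a b^2) = x^2*y*z - x^3 - x*y^2 - y*z + 3*x
apply: trace(a b a^3 b a) = trace(a) trace(b a^3 b a) - trace(b a^3 b) = x^3*z^2 - 2*x^2*y*z + x*y^2 - x*z^2 + y*z - x
use: trace(b a b a b a) = trace(a b a b) trace(a b) - trace(b a)   [split at repeated a] = z^3 - 3*z
trace(b a b a b) = trace(b) trace(a b a b) - trace(a b a) = y*z^2 - x*z - y
trace(b a b a b a^2) = trace(a) trace(b a b a b a) - trace(b a b a b) = x*z^3 - y*z^2 - 2*x*z + y
apply: trace(a b a^3 b a b) = trace(a) trace(b a b a b a^2) - trace(b a b a b a) = x^2*z^3 - x*y*z^2 - 2*x^2*z - z^3 + x*y + 3*z
trace(a b^-1 a b a^3 b) = trace(a b a^3 b a) trace(b) - trace(a b a^3 b a b) = x^3*y*z^2 - 2*x^2*y^2*z - x^2*z^3 + x*y^3 + 2*x^2*z + y^2*z + z^3 - 2*x*y - 3*z
trace(a^3 b^-1 a b^-1 a b) = trace(a b^-1 a b a^3) trace(b) - trace(a b^-1 a b a^3 b) = x^4*y^2*z - x^3*y^3 - 2*x^3*y*z^2 + x^2*z^3 + x^3*y + x*y^3 + 2*x*y*z^2 - 2*x^2*z - y^2*z - z^3 - x*y + 3*z
trace(b^-1 a^3 b^-1 a b^-1 a) = trace(a^3 b^-1 a b^-1 a) trace(b) - trace(a^3 b^-1 a b^-1 a b) = x^5*y^3 - 3*x^4*y^2*z - 2*x^3*y^3 + 3*x^3*y*z^2 + 5*x^2*y^2*z - x^2*z^3 - 2*x^3*y - 4*x*y*z^2 + 2*x^2*z + z^3 + 4*x*y - 3*z
trace(b^-1 a b^-2 a^3 b^-1 a) = trace(b^-1 a^3 b^-1 a b^-1 a) trace(b) - trace(b^-1 a^3 b^-1 a b^-1 a b) = x^5*y^4 - 3*x^4*y^3*z - x^5*y^2 - 2*x^3*y^4 + 3*x^3*y^2*z^2 + 2*x^4*y*z + 5*x^2*y^3*z - x^2*y*z^3 + x^3*y^2 - x^3*z^2 - 4*x*y^2*z^2 - 3*x^2*y*z + y*z^3 + x^3 + 3*x*y^2 + 2*x*z^2 - 2*y*z - 3*x
trace(a^3 b^-1 a^2 b) = trace(a^2 b a^3) trace(b) - trace(a^2 b a^3 b) = x^4*y*z - x^3*y^2 - x^3*z^2 - x^2*y*z + x*y^2 + x*z^2 + x
use: trace(b^-1 a^3 b^-1 a^2) = trace(a^3 b^-1 a^2) trace(b) - trace(a^3 b^-1 a^2 b) = x^5*y^2 - 2*x^4*y*z - 3*x^3*y^2 + x^3*z^2 + 4*x^2*y*z + 2*x*y^2 - x*z^2 - y*z - x
trace(a b^-2 a^3 b^-1 a) = trace(b^-1 a^3 b^-1 a^2) trace(b) - trace(b^-1 a^3 b^-1 a^2 b) = x^5*y^3 - 2*x^4*y^2*z - x^5*y - 3*x^3*y^3 + x^3*y*z^2 + x^4*z + 4*x^2*y^2*z + 4*x^3*y + 2*x*y^3 - x*y*z^2 - 3*x^2*z - y^2*z - 4*x*y + z
use: trace(b^-2 a^3 b^-1 a b^-2 a) = trace(b^-1 a b^-2 a^3 b^-1 a) trace(b) - trace(b^-1 a b^-2 a^3 b^-1 a b) = x^5*y^5 - 3*x^4*y^4*z - 2*x^5*y^3 - 2*x^3*y^5 + 3*x^3*y^3*z^2 + 4*x^4*y^2*z + 5*x^2*y^4*z - x^2*y^2*z^3 + x^5*y + 4*x^3*y^3 - 2*x^3*y*z^2 - 4*x*y^3*z^2 - x^4*z - 7*x^2*y^2*z + y^2*z^3 - 3*x^3*y + x*y^3 + 3*x*y*z^2 + 3*x^2*z - y^2*z + x*y - z

x^5*y^5 - 3*x^4*y^4*z - 2*x^5*y^3 - 2*x^3*y^5 + 3*x^3*y^3*z^2 + 4*x^4*y^2*z + 5*x^2*y^4*z - x^2*y^2*z^3 + x^5*y + 4*x^3*y^3 - 2*x^3*y*z^2 - 4*x*y^3*z^2 - x^4*z - 7*x^2*y^2*z + y^2*z^3 - 3*x^3*y + x*y^3 + 3*x*y*z^2 + 3*x^2*z - y^2*z + x*y - z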